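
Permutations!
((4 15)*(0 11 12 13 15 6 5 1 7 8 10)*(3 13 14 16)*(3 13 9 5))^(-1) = (0 10 8 7 1 5 9 3 6 4 15 13 16 14 12 11)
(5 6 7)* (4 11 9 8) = (4 11 9 8)(5 6 7) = [0, 1, 2, 3, 11, 6, 7, 5, 4, 8, 10, 9]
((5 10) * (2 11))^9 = (2 11)(5 10)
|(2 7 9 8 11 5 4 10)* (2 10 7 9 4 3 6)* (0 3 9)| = 4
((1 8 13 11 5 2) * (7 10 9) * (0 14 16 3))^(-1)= ((0 14 16 3)(1 8 13 11 5 2)(7 10 9))^(-1)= (0 3 16 14)(1 2 5 11 13 8)(7 9 10)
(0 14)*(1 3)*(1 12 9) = (0 14)(1 3 12 9) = [14, 3, 2, 12, 4, 5, 6, 7, 8, 1, 10, 11, 9, 13, 0]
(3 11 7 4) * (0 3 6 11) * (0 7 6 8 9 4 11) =(0 3 7 11 6)(4 8 9) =[3, 1, 2, 7, 8, 5, 0, 11, 9, 4, 10, 6]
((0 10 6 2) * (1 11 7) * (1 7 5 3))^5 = ((0 10 6 2)(1 11 5 3))^5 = (0 10 6 2)(1 11 5 3)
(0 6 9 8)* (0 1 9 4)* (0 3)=(0 6 4 3)(1 9 8)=[6, 9, 2, 0, 3, 5, 4, 7, 1, 8]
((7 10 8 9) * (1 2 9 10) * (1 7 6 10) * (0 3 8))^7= (0 10 6 9 2 1 8 3)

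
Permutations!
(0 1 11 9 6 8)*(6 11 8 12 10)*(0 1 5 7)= (0 5 7)(1 8)(6 12 10)(9 11)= [5, 8, 2, 3, 4, 7, 12, 0, 1, 11, 6, 9, 10]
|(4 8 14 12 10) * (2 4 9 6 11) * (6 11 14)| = 9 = |(2 4 8 6 14 12 10 9 11)|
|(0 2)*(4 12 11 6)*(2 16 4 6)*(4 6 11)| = 10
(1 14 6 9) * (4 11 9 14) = (1 4 11 9)(6 14) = [0, 4, 2, 3, 11, 5, 14, 7, 8, 1, 10, 9, 12, 13, 6]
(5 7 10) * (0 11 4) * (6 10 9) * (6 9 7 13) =(0 11 4)(5 13 6 10) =[11, 1, 2, 3, 0, 13, 10, 7, 8, 9, 5, 4, 12, 6]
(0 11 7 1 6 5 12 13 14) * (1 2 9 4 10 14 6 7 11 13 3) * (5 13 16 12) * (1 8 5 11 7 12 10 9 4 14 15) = (0 16 10 15 1 12 3 8 5 11 7 2 4 9 14)(6 13) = [16, 12, 4, 8, 9, 11, 13, 2, 5, 14, 15, 7, 3, 6, 0, 1, 10]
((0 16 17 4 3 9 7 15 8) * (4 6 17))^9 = ((0 16 4 3 9 7 15 8)(6 17))^9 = (0 16 4 3 9 7 15 8)(6 17)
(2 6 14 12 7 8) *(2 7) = (2 6 14 12)(7 8) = [0, 1, 6, 3, 4, 5, 14, 8, 7, 9, 10, 11, 2, 13, 12]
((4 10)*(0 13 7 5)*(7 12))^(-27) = (0 7 13 5 12)(4 10)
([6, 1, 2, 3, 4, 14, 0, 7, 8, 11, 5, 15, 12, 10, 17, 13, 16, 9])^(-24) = [0, 1, 2, 3, 4, 5, 6, 7, 8, 9, 10, 11, 12, 13, 14, 15, 16, 17]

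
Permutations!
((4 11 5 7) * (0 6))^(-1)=((0 6)(4 11 5 7))^(-1)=(0 6)(4 7 5 11)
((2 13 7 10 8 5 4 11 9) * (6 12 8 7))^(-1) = ((2 13 6 12 8 5 4 11 9)(7 10))^(-1) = (2 9 11 4 5 8 12 6 13)(7 10)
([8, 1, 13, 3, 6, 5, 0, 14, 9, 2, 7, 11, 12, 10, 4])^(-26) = (0 13 4 9 7)(2 14 8 10 6)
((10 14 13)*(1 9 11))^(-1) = ((1 9 11)(10 14 13))^(-1) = (1 11 9)(10 13 14)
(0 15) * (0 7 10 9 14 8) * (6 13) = (0 15 7 10 9 14 8)(6 13) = [15, 1, 2, 3, 4, 5, 13, 10, 0, 14, 9, 11, 12, 6, 8, 7]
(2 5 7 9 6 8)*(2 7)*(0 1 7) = (0 1 7 9 6 8)(2 5) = [1, 7, 5, 3, 4, 2, 8, 9, 0, 6]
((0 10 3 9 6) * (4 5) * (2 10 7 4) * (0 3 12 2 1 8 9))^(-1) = ((0 7 4 5 1 8 9 6 3)(2 10 12))^(-1) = (0 3 6 9 8 1 5 4 7)(2 12 10)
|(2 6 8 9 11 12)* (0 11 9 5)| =7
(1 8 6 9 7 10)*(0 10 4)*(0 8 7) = [10, 7, 2, 3, 8, 5, 9, 4, 6, 0, 1] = (0 10 1 7 4 8 6 9)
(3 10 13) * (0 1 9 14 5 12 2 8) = (0 1 9 14 5 12 2 8)(3 10 13) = [1, 9, 8, 10, 4, 12, 6, 7, 0, 14, 13, 11, 2, 3, 5]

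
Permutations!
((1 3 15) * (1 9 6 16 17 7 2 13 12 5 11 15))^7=((1 3)(2 13 12 5 11 15 9 6 16 17 7))^7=(1 3)(2 6 5 7 9 12 17 15 13 16 11)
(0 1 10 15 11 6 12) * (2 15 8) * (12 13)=(0 1 10 8 2 15 11 6 13 12)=[1, 10, 15, 3, 4, 5, 13, 7, 2, 9, 8, 6, 0, 12, 14, 11]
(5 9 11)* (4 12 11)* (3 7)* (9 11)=(3 7)(4 12 9)(5 11)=[0, 1, 2, 7, 12, 11, 6, 3, 8, 4, 10, 5, 9]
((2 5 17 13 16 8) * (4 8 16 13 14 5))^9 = ((2 4 8)(5 17 14))^9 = (17)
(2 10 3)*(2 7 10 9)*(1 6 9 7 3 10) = (10)(1 6 9 2 7) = [0, 6, 7, 3, 4, 5, 9, 1, 8, 2, 10]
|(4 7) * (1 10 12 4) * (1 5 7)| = |(1 10 12 4)(5 7)| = 4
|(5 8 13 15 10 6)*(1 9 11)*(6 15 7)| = 30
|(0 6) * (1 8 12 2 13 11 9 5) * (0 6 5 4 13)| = |(0 5 1 8 12 2)(4 13 11 9)| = 12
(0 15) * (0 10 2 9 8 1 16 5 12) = (0 15 10 2 9 8 1 16 5 12) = [15, 16, 9, 3, 4, 12, 6, 7, 1, 8, 2, 11, 0, 13, 14, 10, 5]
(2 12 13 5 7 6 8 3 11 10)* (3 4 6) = (2 12 13 5 7 3 11 10)(4 6 8) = [0, 1, 12, 11, 6, 7, 8, 3, 4, 9, 2, 10, 13, 5]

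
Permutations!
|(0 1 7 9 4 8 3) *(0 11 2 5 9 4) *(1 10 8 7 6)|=|(0 10 8 3 11 2 5 9)(1 6)(4 7)|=8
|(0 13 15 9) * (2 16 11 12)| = 4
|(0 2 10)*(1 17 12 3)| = 12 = |(0 2 10)(1 17 12 3)|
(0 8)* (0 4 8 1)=(0 1)(4 8)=[1, 0, 2, 3, 8, 5, 6, 7, 4]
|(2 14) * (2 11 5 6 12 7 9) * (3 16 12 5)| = |(2 14 11 3 16 12 7 9)(5 6)| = 8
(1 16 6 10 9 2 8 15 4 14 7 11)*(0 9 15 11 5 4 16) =[9, 0, 8, 3, 14, 4, 10, 5, 11, 2, 15, 1, 12, 13, 7, 16, 6] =(0 9 2 8 11 1)(4 14 7 5)(6 10 15 16)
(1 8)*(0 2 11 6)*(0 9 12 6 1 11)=(0 2)(1 8 11)(6 9 12)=[2, 8, 0, 3, 4, 5, 9, 7, 11, 12, 10, 1, 6]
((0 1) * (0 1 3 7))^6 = ((0 3 7))^6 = (7)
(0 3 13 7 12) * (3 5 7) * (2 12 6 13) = (0 5 7 6 13 3 2 12) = [5, 1, 12, 2, 4, 7, 13, 6, 8, 9, 10, 11, 0, 3]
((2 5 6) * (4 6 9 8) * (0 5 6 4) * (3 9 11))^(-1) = ((0 5 11 3 9 8)(2 6))^(-1) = (0 8 9 3 11 5)(2 6)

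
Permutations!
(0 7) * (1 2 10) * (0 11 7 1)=(0 1 2 10)(7 11)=[1, 2, 10, 3, 4, 5, 6, 11, 8, 9, 0, 7]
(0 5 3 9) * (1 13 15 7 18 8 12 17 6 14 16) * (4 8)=(0 5 3 9)(1 13 15 7 18 4 8 12 17 6 14 16)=[5, 13, 2, 9, 8, 3, 14, 18, 12, 0, 10, 11, 17, 15, 16, 7, 1, 6, 4]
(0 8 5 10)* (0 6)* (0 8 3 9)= (0 3 9)(5 10 6 8)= [3, 1, 2, 9, 4, 10, 8, 7, 5, 0, 6]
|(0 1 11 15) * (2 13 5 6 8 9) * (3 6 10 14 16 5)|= 12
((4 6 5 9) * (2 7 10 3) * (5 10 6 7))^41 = ((2 5 9 4 7 6 10 3))^41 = (2 5 9 4 7 6 10 3)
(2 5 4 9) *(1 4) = (1 4 9 2 5) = [0, 4, 5, 3, 9, 1, 6, 7, 8, 2]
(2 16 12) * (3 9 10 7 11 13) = (2 16 12)(3 9 10 7 11 13) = [0, 1, 16, 9, 4, 5, 6, 11, 8, 10, 7, 13, 2, 3, 14, 15, 12]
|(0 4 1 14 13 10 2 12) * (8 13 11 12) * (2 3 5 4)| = 12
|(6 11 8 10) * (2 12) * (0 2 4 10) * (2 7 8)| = |(0 7 8)(2 12 4 10 6 11)| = 6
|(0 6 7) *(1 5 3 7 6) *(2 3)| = 6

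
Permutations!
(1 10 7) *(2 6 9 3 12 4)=(1 10 7)(2 6 9 3 12 4)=[0, 10, 6, 12, 2, 5, 9, 1, 8, 3, 7, 11, 4]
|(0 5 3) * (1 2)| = |(0 5 3)(1 2)| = 6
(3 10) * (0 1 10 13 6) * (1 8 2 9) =(0 8 2 9 1 10 3 13 6) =[8, 10, 9, 13, 4, 5, 0, 7, 2, 1, 3, 11, 12, 6]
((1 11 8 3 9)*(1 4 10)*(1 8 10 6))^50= (1 10 3 4)(6 11 8 9)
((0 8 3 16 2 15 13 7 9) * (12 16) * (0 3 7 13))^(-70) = ((0 8 7 9 3 12 16 2 15))^(-70) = (0 7 3 16 15 8 9 12 2)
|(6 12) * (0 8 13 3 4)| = 10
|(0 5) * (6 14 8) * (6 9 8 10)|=6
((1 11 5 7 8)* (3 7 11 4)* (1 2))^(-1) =((1 4 3 7 8 2)(5 11))^(-1) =(1 2 8 7 3 4)(5 11)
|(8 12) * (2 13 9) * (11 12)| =|(2 13 9)(8 11 12)| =3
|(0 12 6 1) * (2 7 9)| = 12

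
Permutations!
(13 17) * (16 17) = (13 16 17) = [0, 1, 2, 3, 4, 5, 6, 7, 8, 9, 10, 11, 12, 16, 14, 15, 17, 13]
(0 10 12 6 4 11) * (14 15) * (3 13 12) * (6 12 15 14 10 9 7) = (0 9 7 6 4 11)(3 13 15 10) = [9, 1, 2, 13, 11, 5, 4, 6, 8, 7, 3, 0, 12, 15, 14, 10]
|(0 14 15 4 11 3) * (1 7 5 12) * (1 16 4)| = 11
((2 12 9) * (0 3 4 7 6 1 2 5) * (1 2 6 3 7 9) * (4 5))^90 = ((0 7 3 5)(1 6 2 12)(4 9))^90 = (0 3)(1 2)(5 7)(6 12)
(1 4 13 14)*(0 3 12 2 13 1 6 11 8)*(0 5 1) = (0 3 12 2 13 14 6 11 8 5 1 4) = [3, 4, 13, 12, 0, 1, 11, 7, 5, 9, 10, 8, 2, 14, 6]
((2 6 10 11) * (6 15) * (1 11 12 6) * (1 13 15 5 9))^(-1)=(1 9 5 2 11)(6 12 10)(13 15)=((1 11 2 5 9)(6 10 12)(13 15))^(-1)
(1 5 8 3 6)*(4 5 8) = (1 8 3 6)(4 5) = [0, 8, 2, 6, 5, 4, 1, 7, 3]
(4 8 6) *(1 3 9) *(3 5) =[0, 5, 2, 9, 8, 3, 4, 7, 6, 1] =(1 5 3 9)(4 8 6)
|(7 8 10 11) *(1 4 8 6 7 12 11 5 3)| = 6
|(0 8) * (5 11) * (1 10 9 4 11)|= |(0 8)(1 10 9 4 11 5)|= 6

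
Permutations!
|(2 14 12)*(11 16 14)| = |(2 11 16 14 12)| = 5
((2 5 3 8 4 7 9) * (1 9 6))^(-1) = (1 6 7 4 8 3 5 2 9)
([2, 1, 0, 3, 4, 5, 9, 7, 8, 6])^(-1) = [2, 1, 0, 3, 4, 5, 9, 7, 8, 6]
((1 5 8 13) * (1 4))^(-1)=((1 5 8 13 4))^(-1)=(1 4 13 8 5)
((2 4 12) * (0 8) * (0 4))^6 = (0 8 4 12 2)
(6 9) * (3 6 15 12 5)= [0, 1, 2, 6, 4, 3, 9, 7, 8, 15, 10, 11, 5, 13, 14, 12]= (3 6 9 15 12 5)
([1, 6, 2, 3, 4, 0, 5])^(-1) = [5, 0, 2, 3, 4, 6, 1]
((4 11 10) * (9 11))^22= (4 11)(9 10)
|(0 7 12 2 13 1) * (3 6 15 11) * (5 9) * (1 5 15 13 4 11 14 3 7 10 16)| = |(0 10 16 1)(2 4 11 7 12)(3 6 13 5 9 15 14)| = 140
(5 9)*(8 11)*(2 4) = (2 4)(5 9)(8 11) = [0, 1, 4, 3, 2, 9, 6, 7, 11, 5, 10, 8]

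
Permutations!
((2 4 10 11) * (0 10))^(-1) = ((0 10 11 2 4))^(-1) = (0 4 2 11 10)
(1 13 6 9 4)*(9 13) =(1 9 4)(6 13) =[0, 9, 2, 3, 1, 5, 13, 7, 8, 4, 10, 11, 12, 6]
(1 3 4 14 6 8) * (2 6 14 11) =(14)(1 3 4 11 2 6 8) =[0, 3, 6, 4, 11, 5, 8, 7, 1, 9, 10, 2, 12, 13, 14]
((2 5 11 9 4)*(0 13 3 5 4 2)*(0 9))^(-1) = ((0 13 3 5 11)(2 4 9))^(-1) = (0 11 5 3 13)(2 9 4)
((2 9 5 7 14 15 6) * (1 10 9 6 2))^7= (1 2 14 5 10 6 15 7 9)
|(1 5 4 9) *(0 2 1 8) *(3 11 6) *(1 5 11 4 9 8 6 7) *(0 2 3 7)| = 11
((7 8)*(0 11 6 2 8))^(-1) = (0 7 8 2 6 11) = ((0 11 6 2 8 7))^(-1)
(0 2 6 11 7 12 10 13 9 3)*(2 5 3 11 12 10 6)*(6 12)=(0 5 3)(7 10 13 9 11)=[5, 1, 2, 0, 4, 3, 6, 10, 8, 11, 13, 7, 12, 9]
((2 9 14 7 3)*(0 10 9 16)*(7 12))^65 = ((0 10 9 14 12 7 3 2 16))^65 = (0 9 12 3 16 10 14 7 2)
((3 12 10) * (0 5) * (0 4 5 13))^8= ((0 13)(3 12 10)(4 5))^8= (13)(3 10 12)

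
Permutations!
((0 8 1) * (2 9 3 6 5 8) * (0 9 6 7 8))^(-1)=((0 2 6 5)(1 9 3 7 8))^(-1)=(0 5 6 2)(1 8 7 3 9)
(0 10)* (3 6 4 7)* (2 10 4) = [4, 1, 10, 6, 7, 5, 2, 3, 8, 9, 0] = (0 4 7 3 6 2 10)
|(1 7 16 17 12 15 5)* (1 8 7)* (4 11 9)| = |(4 11 9)(5 8 7 16 17 12 15)| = 21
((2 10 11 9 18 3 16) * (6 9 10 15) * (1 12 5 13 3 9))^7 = ((1 12 5 13 3 16 2 15 6)(9 18)(10 11))^7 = (1 15 16 13 12 6 2 3 5)(9 18)(10 11)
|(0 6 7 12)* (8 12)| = 5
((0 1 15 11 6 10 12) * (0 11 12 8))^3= (0 12 10 1 11 8 15 6)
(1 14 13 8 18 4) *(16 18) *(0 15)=(0 15)(1 14 13 8 16 18 4)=[15, 14, 2, 3, 1, 5, 6, 7, 16, 9, 10, 11, 12, 8, 13, 0, 18, 17, 4]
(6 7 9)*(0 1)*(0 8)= (0 1 8)(6 7 9)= [1, 8, 2, 3, 4, 5, 7, 9, 0, 6]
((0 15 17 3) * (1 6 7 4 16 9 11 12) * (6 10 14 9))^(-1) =((0 15 17 3)(1 10 14 9 11 12)(4 16 6 7))^(-1) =(0 3 17 15)(1 12 11 9 14 10)(4 7 6 16)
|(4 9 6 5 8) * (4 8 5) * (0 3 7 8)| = 12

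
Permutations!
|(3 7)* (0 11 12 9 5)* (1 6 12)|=14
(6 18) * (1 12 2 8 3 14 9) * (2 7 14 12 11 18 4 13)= (1 11 18 6 4 13 2 8 3 12 7 14 9)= [0, 11, 8, 12, 13, 5, 4, 14, 3, 1, 10, 18, 7, 2, 9, 15, 16, 17, 6]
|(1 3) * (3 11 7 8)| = 5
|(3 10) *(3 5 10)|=|(5 10)|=2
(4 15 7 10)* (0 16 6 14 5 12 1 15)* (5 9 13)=(0 16 6 14 9 13 5 12 1 15 7 10 4)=[16, 15, 2, 3, 0, 12, 14, 10, 8, 13, 4, 11, 1, 5, 9, 7, 6]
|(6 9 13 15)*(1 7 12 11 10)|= 20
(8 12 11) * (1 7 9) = (1 7 9)(8 12 11) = [0, 7, 2, 3, 4, 5, 6, 9, 12, 1, 10, 8, 11]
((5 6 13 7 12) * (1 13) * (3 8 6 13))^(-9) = (1 6 8 3)(5 12 7 13)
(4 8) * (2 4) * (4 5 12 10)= (2 5 12 10 4 8)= [0, 1, 5, 3, 8, 12, 6, 7, 2, 9, 4, 11, 10]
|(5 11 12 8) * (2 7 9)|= |(2 7 9)(5 11 12 8)|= 12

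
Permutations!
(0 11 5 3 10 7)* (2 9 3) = (0 11 5 2 9 3 10 7) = [11, 1, 9, 10, 4, 2, 6, 0, 8, 3, 7, 5]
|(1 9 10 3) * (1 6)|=|(1 9 10 3 6)|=5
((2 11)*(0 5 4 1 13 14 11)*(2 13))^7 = ((0 5 4 1 2)(11 13 14))^7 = (0 4 2 5 1)(11 13 14)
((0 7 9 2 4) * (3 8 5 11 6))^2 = ((0 7 9 2 4)(3 8 5 11 6))^2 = (0 9 4 7 2)(3 5 6 8 11)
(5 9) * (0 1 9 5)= (0 1 9)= [1, 9, 2, 3, 4, 5, 6, 7, 8, 0]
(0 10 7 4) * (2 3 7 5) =[10, 1, 3, 7, 0, 2, 6, 4, 8, 9, 5] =(0 10 5 2 3 7 4)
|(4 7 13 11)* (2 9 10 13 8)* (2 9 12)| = 14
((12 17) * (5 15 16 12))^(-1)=(5 17 12 16 15)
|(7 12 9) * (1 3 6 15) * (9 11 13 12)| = 12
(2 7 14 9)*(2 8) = (2 7 14 9 8) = [0, 1, 7, 3, 4, 5, 6, 14, 2, 8, 10, 11, 12, 13, 9]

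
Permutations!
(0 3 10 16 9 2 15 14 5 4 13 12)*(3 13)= (0 13 12)(2 15 14 5 4 3 10 16 9)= [13, 1, 15, 10, 3, 4, 6, 7, 8, 2, 16, 11, 0, 12, 5, 14, 9]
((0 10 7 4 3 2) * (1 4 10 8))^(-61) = (0 2 3 4 1 8)(7 10)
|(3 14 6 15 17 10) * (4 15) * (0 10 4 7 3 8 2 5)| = 60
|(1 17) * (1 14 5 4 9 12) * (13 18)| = |(1 17 14 5 4 9 12)(13 18)| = 14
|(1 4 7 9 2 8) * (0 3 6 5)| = |(0 3 6 5)(1 4 7 9 2 8)| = 12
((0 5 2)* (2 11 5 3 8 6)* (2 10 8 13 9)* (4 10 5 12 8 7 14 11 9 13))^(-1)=((0 3 4 10 7 14 11 12 8 6 5 9 2))^(-1)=(0 2 9 5 6 8 12 11 14 7 10 4 3)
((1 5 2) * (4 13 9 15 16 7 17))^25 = (1 5 2)(4 16 13 7 9 17 15)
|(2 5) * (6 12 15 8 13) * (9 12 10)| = |(2 5)(6 10 9 12 15 8 13)| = 14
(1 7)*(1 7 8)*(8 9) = (1 9 8) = [0, 9, 2, 3, 4, 5, 6, 7, 1, 8]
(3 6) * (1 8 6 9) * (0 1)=(0 1 8 6 3 9)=[1, 8, 2, 9, 4, 5, 3, 7, 6, 0]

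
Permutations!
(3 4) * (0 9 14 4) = (0 9 14 4 3) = [9, 1, 2, 0, 3, 5, 6, 7, 8, 14, 10, 11, 12, 13, 4]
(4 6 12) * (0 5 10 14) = (0 5 10 14)(4 6 12) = [5, 1, 2, 3, 6, 10, 12, 7, 8, 9, 14, 11, 4, 13, 0]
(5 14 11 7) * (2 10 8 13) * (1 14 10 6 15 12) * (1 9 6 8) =(1 14 11 7 5 10)(2 8 13)(6 15 12 9) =[0, 14, 8, 3, 4, 10, 15, 5, 13, 6, 1, 7, 9, 2, 11, 12]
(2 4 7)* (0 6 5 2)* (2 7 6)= (0 2 4 6 5 7)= [2, 1, 4, 3, 6, 7, 5, 0]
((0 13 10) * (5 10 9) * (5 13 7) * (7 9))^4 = ((0 9 13 7 5 10))^4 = (0 5 13)(7 9 10)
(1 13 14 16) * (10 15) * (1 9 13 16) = [0, 16, 2, 3, 4, 5, 6, 7, 8, 13, 15, 11, 12, 14, 1, 10, 9] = (1 16 9 13 14)(10 15)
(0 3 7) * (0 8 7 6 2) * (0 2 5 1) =(0 3 6 5 1)(7 8) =[3, 0, 2, 6, 4, 1, 5, 8, 7]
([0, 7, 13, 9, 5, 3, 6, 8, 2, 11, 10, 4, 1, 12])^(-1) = [0, 12, 8, 5, 11, 4, 6, 1, 7, 3, 10, 9, 13, 2]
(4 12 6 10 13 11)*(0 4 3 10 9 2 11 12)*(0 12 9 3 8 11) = (0 4 12 6 3 10 13 9 2)(8 11) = [4, 1, 0, 10, 12, 5, 3, 7, 11, 2, 13, 8, 6, 9]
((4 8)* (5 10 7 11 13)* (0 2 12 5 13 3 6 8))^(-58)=(13)(0 6 7 12 4 3 10 2 8 11 5)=((13)(0 2 12 5 10 7 11 3 6 8 4))^(-58)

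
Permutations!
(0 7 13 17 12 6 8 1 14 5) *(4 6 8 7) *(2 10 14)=(0 4 6 7 13 17 12 8 1 2 10 14 5)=[4, 2, 10, 3, 6, 0, 7, 13, 1, 9, 14, 11, 8, 17, 5, 15, 16, 12]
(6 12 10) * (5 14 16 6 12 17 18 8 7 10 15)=(5 14 16 6 17 18 8 7 10 12 15)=[0, 1, 2, 3, 4, 14, 17, 10, 7, 9, 12, 11, 15, 13, 16, 5, 6, 18, 8]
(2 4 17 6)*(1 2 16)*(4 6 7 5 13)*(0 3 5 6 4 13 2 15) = [3, 15, 4, 5, 17, 2, 16, 6, 8, 9, 10, 11, 12, 13, 14, 0, 1, 7] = (0 3 5 2 4 17 7 6 16 1 15)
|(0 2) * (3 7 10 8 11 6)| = 6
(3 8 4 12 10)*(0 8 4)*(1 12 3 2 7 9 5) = (0 8)(1 12 10 2 7 9 5)(3 4) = [8, 12, 7, 4, 3, 1, 6, 9, 0, 5, 2, 11, 10]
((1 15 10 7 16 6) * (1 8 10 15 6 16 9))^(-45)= ((16)(1 6 8 10 7 9))^(-45)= (16)(1 10)(6 7)(8 9)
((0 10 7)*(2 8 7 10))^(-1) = ((10)(0 2 8 7))^(-1) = (10)(0 7 8 2)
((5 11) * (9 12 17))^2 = (9 17 12)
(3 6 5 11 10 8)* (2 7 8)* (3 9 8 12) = (2 7 12 3 6 5 11 10)(8 9) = [0, 1, 7, 6, 4, 11, 5, 12, 9, 8, 2, 10, 3]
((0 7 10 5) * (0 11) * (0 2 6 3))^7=(0 3 6 2 11 5 10 7)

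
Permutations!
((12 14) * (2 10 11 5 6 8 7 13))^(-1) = (2 13 7 8 6 5 11 10)(12 14)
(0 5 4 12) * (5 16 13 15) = (0 16 13 15 5 4 12) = [16, 1, 2, 3, 12, 4, 6, 7, 8, 9, 10, 11, 0, 15, 14, 5, 13]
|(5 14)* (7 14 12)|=|(5 12 7 14)|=4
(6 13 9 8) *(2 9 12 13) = (2 9 8 6)(12 13) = [0, 1, 9, 3, 4, 5, 2, 7, 6, 8, 10, 11, 13, 12]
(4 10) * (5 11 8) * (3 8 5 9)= (3 8 9)(4 10)(5 11)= [0, 1, 2, 8, 10, 11, 6, 7, 9, 3, 4, 5]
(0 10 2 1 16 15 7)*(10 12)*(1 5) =(0 12 10 2 5 1 16 15 7) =[12, 16, 5, 3, 4, 1, 6, 0, 8, 9, 2, 11, 10, 13, 14, 7, 15]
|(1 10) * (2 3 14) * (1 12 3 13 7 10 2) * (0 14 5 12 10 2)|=|(0 14 1)(2 13 7)(3 5 12)|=3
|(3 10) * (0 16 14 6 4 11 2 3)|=9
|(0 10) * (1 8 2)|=6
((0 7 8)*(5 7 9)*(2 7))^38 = (0 5 7)(2 8 9)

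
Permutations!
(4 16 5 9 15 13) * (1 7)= (1 7)(4 16 5 9 15 13)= [0, 7, 2, 3, 16, 9, 6, 1, 8, 15, 10, 11, 12, 4, 14, 13, 5]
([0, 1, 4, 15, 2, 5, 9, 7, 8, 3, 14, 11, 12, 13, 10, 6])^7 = (2 4)(3 9 6 15)(10 14)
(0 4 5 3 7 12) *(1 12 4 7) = (0 7 4 5 3 1 12) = [7, 12, 2, 1, 5, 3, 6, 4, 8, 9, 10, 11, 0]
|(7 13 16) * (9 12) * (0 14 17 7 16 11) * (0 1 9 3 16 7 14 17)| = |(0 17 14)(1 9 12 3 16 7 13 11)| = 24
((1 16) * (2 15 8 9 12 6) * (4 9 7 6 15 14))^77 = (1 16)(2 15 14 8 4 7 9 6 12)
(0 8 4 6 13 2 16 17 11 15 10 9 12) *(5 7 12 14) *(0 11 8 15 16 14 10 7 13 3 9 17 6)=[15, 1, 14, 9, 0, 13, 3, 12, 4, 10, 17, 16, 11, 2, 5, 7, 6, 8]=(0 15 7 12 11 16 6 3 9 10 17 8 4)(2 14 5 13)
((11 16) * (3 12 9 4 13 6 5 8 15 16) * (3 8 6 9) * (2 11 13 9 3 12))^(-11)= (2 15 3 8 13 11 16)(4 9)(5 6)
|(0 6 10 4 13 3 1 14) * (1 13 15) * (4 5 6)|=30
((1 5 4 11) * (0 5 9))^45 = (0 11)(1 5)(4 9)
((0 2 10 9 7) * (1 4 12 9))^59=((0 2 10 1 4 12 9 7))^59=(0 1 9 2 4 7 10 12)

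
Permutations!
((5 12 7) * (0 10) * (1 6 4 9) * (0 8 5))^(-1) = ((0 10 8 5 12 7)(1 6 4 9))^(-1) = (0 7 12 5 8 10)(1 9 4 6)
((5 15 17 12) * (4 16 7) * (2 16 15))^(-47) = ((2 16 7 4 15 17 12 5))^(-47) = (2 16 7 4 15 17 12 5)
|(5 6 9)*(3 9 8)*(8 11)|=|(3 9 5 6 11 8)|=6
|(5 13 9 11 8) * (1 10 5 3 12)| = 9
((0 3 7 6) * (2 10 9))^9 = (10)(0 3 7 6)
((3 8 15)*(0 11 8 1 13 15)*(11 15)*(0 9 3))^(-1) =(0 15)(1 3 9 8 11 13)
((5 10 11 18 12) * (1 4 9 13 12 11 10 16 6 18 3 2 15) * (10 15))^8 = (1 18 9 3 12 10 16)(2 5 15 6 4 11 13)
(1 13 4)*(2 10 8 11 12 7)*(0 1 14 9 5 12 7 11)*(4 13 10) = (0 1 10 8)(2 4 14 9 5 12 11 7) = [1, 10, 4, 3, 14, 12, 6, 2, 0, 5, 8, 7, 11, 13, 9]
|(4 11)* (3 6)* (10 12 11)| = 4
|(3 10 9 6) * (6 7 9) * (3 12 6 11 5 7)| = 6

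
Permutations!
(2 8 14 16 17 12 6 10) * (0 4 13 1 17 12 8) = (0 4 13 1 17 8 14 16 12 6 10 2) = [4, 17, 0, 3, 13, 5, 10, 7, 14, 9, 2, 11, 6, 1, 16, 15, 12, 8]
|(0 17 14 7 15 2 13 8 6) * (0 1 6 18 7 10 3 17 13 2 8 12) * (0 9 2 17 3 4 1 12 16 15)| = |(0 13 16 15 8 18 7)(1 6 12 9 2 17 14 10 4)| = 63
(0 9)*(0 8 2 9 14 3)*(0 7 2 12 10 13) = (0 14 3 7 2 9 8 12 10 13) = [14, 1, 9, 7, 4, 5, 6, 2, 12, 8, 13, 11, 10, 0, 3]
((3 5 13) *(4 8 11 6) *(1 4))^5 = (3 13 5)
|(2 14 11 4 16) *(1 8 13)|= 15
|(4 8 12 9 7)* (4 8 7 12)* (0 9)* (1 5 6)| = 3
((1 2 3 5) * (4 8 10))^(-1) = ((1 2 3 5)(4 8 10))^(-1) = (1 5 3 2)(4 10 8)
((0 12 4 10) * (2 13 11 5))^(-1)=(0 10 4 12)(2 5 11 13)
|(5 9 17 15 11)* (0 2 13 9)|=8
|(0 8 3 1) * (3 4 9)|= 6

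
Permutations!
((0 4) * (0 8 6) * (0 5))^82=(0 8 5 4 6)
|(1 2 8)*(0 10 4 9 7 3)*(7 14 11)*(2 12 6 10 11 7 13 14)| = 24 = |(0 11 13 14 7 3)(1 12 6 10 4 9 2 8)|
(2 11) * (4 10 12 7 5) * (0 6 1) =(0 6 1)(2 11)(4 10 12 7 5) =[6, 0, 11, 3, 10, 4, 1, 5, 8, 9, 12, 2, 7]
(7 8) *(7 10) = (7 8 10) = [0, 1, 2, 3, 4, 5, 6, 8, 10, 9, 7]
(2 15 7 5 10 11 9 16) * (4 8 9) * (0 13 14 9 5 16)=(0 13 14 9)(2 15 7 16)(4 8 5 10 11)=[13, 1, 15, 3, 8, 10, 6, 16, 5, 0, 11, 4, 12, 14, 9, 7, 2]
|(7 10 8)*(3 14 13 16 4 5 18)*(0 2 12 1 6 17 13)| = |(0 2 12 1 6 17 13 16 4 5 18 3 14)(7 10 8)| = 39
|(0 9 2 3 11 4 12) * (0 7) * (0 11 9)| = |(2 3 9)(4 12 7 11)| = 12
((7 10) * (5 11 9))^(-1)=(5 9 11)(7 10)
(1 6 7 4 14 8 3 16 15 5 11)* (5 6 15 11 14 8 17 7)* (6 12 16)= (1 15 12 16 11)(3 6 5 14 17 7 4 8)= [0, 15, 2, 6, 8, 14, 5, 4, 3, 9, 10, 1, 16, 13, 17, 12, 11, 7]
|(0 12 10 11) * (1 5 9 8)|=|(0 12 10 11)(1 5 9 8)|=4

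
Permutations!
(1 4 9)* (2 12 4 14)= (1 14 2 12 4 9)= [0, 14, 12, 3, 9, 5, 6, 7, 8, 1, 10, 11, 4, 13, 2]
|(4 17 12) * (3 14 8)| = |(3 14 8)(4 17 12)| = 3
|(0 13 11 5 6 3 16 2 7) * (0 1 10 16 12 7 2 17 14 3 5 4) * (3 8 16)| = 20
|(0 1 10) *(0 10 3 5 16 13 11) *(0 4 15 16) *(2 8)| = 20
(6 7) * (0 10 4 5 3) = (0 10 4 5 3)(6 7) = [10, 1, 2, 0, 5, 3, 7, 6, 8, 9, 4]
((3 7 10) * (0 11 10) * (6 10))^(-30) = (11)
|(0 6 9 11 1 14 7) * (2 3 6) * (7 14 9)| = 15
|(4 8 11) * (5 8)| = 4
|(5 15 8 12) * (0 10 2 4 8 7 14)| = |(0 10 2 4 8 12 5 15 7 14)| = 10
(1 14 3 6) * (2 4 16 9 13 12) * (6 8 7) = (1 14 3 8 7 6)(2 4 16 9 13 12) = [0, 14, 4, 8, 16, 5, 1, 6, 7, 13, 10, 11, 2, 12, 3, 15, 9]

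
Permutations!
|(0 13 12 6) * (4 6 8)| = 6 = |(0 13 12 8 4 6)|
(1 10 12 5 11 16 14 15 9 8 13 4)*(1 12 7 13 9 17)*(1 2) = [0, 10, 1, 3, 12, 11, 6, 13, 9, 8, 7, 16, 5, 4, 15, 17, 14, 2] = (1 10 7 13 4 12 5 11 16 14 15 17 2)(8 9)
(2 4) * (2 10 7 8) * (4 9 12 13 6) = (2 9 12 13 6 4 10 7 8) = [0, 1, 9, 3, 10, 5, 4, 8, 2, 12, 7, 11, 13, 6]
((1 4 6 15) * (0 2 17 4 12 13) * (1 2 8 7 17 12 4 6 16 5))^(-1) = (0 13 12 2 15 6 17 7 8)(1 5 16 4)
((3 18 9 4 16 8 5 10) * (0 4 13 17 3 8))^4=((0 4 16)(3 18 9 13 17)(5 10 8))^4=(0 4 16)(3 17 13 9 18)(5 10 8)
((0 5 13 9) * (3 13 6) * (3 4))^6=((0 5 6 4 3 13 9))^6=(0 9 13 3 4 6 5)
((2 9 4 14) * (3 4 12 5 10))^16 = ((2 9 12 5 10 3 4 14))^16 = (14)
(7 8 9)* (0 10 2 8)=[10, 1, 8, 3, 4, 5, 6, 0, 9, 7, 2]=(0 10 2 8 9 7)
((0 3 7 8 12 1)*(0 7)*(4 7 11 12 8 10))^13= ((0 3)(1 11 12)(4 7 10))^13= (0 3)(1 11 12)(4 7 10)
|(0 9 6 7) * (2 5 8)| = |(0 9 6 7)(2 5 8)| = 12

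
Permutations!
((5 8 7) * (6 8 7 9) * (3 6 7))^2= (3 8 7)(5 6 9)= ((3 6 8 9 7 5))^2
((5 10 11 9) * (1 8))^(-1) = (1 8)(5 9 11 10)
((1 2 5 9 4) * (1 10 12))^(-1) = ((1 2 5 9 4 10 12))^(-1) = (1 12 10 4 9 5 2)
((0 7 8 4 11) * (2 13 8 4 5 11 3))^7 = (0 5 13 3 7 11 8 2 4)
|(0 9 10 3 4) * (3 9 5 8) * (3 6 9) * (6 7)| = 9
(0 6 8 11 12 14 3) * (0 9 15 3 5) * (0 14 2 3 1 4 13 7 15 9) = (0 6 8 11 12 2 3)(1 4 13 7 15)(5 14) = [6, 4, 3, 0, 13, 14, 8, 15, 11, 9, 10, 12, 2, 7, 5, 1]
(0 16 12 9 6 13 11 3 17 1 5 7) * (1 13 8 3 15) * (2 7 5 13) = (0 16 12 9 6 8 3 17 2 7)(1 13 11 15) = [16, 13, 7, 17, 4, 5, 8, 0, 3, 6, 10, 15, 9, 11, 14, 1, 12, 2]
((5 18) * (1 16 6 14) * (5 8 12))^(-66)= (1 6)(5 8)(12 18)(14 16)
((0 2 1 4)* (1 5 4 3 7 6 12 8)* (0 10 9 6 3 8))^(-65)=(0 12 6 9 10 4 5 2)(1 8)(3 7)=((0 2 5 4 10 9 6 12)(1 8)(3 7))^(-65)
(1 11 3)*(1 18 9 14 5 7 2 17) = (1 11 3 18 9 14 5 7 2 17) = [0, 11, 17, 18, 4, 7, 6, 2, 8, 14, 10, 3, 12, 13, 5, 15, 16, 1, 9]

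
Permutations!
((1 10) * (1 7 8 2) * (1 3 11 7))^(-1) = ((1 10)(2 3 11 7 8))^(-1) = (1 10)(2 8 7 11 3)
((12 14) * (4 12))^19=(4 12 14)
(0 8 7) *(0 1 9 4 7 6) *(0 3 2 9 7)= [8, 7, 9, 2, 0, 5, 3, 1, 6, 4]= (0 8 6 3 2 9 4)(1 7)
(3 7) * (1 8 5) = (1 8 5)(3 7) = [0, 8, 2, 7, 4, 1, 6, 3, 5]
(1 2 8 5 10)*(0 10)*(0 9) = (0 10 1 2 8 5 9) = [10, 2, 8, 3, 4, 9, 6, 7, 5, 0, 1]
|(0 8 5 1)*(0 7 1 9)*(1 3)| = |(0 8 5 9)(1 7 3)| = 12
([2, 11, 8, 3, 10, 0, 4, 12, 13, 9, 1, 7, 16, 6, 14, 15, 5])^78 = [0, 1, 2, 3, 4, 5, 6, 7, 8, 9, 10, 11, 12, 13, 14, 15, 16]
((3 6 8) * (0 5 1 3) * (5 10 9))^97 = ((0 10 9 5 1 3 6 8))^97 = (0 10 9 5 1 3 6 8)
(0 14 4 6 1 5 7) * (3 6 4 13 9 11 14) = (0 3 6 1 5 7)(9 11 14 13) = [3, 5, 2, 6, 4, 7, 1, 0, 8, 11, 10, 14, 12, 9, 13]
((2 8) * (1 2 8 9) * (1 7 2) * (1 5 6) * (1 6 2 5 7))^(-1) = ((1 7 5 2 9))^(-1) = (1 9 2 5 7)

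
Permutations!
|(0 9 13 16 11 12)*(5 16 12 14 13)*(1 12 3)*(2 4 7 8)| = |(0 9 5 16 11 14 13 3 1 12)(2 4 7 8)| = 20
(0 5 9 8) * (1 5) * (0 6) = (0 1 5 9 8 6) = [1, 5, 2, 3, 4, 9, 0, 7, 6, 8]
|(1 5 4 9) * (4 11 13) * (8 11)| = 7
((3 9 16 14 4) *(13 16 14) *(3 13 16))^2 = (16)(3 14 13 9 4) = ((16)(3 9 14 4 13))^2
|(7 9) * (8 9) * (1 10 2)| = 3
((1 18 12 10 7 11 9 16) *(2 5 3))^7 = ((1 18 12 10 7 11 9 16)(2 5 3))^7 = (1 16 9 11 7 10 12 18)(2 5 3)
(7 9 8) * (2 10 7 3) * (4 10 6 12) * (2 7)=(2 6 12 4 10)(3 7 9 8)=[0, 1, 6, 7, 10, 5, 12, 9, 3, 8, 2, 11, 4]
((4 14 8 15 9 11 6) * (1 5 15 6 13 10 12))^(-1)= (1 12 10 13 11 9 15 5)(4 6 8 14)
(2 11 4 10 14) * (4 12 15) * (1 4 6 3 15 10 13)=[0, 4, 11, 15, 13, 5, 3, 7, 8, 9, 14, 12, 10, 1, 2, 6]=(1 4 13)(2 11 12 10 14)(3 15 6)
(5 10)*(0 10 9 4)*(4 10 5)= (0 5 9 10 4)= [5, 1, 2, 3, 0, 9, 6, 7, 8, 10, 4]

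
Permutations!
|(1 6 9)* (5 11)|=|(1 6 9)(5 11)|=6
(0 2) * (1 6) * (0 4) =(0 2 4)(1 6) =[2, 6, 4, 3, 0, 5, 1]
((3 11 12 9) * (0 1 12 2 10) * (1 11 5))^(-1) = ((0 11 2 10)(1 12 9 3 5))^(-1) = (0 10 2 11)(1 5 3 9 12)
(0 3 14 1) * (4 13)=(0 3 14 1)(4 13)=[3, 0, 2, 14, 13, 5, 6, 7, 8, 9, 10, 11, 12, 4, 1]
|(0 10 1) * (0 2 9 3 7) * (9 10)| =12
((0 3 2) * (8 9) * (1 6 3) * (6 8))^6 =((0 1 8 9 6 3 2))^6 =(0 2 3 6 9 8 1)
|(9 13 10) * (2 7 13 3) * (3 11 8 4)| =|(2 7 13 10 9 11 8 4 3)| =9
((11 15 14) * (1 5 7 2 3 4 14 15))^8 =(15)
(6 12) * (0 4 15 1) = (0 4 15 1)(6 12) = [4, 0, 2, 3, 15, 5, 12, 7, 8, 9, 10, 11, 6, 13, 14, 1]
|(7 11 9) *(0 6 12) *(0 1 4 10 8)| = 21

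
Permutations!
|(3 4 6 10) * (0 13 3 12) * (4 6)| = |(0 13 3 6 10 12)| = 6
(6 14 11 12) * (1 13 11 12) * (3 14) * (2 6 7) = (1 13 11)(2 6 3 14 12 7) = [0, 13, 6, 14, 4, 5, 3, 2, 8, 9, 10, 1, 7, 11, 12]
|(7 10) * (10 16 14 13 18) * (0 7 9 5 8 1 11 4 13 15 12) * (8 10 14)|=12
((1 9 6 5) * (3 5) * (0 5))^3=((0 5 1 9 6 3))^3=(0 9)(1 3)(5 6)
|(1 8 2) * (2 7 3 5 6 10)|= |(1 8 7 3 5 6 10 2)|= 8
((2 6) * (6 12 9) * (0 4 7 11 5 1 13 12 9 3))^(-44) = (0 4 7 11 5 1 13 12 3)(2 9 6)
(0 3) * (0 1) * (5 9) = (0 3 1)(5 9) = [3, 0, 2, 1, 4, 9, 6, 7, 8, 5]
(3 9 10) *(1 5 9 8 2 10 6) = [0, 5, 10, 8, 4, 9, 1, 7, 2, 6, 3] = (1 5 9 6)(2 10 3 8)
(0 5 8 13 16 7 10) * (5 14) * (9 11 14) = (0 9 11 14 5 8 13 16 7 10) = [9, 1, 2, 3, 4, 8, 6, 10, 13, 11, 0, 14, 12, 16, 5, 15, 7]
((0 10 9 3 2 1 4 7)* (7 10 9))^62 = (0 10 1 3)(2 9 7 4)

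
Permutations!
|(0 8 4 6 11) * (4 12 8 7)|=|(0 7 4 6 11)(8 12)|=10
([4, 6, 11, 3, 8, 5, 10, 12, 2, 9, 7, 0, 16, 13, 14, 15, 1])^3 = [2, 7, 4, 3, 11, 5, 12, 1, 0, 9, 16, 8, 6, 13, 14, 15, 10]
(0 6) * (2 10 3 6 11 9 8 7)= (0 11 9 8 7 2 10 3 6)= [11, 1, 10, 6, 4, 5, 0, 2, 7, 8, 3, 9]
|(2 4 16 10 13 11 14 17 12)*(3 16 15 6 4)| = 9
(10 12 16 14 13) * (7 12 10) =(7 12 16 14 13) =[0, 1, 2, 3, 4, 5, 6, 12, 8, 9, 10, 11, 16, 7, 13, 15, 14]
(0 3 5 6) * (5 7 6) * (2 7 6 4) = (0 3 6)(2 7 4) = [3, 1, 7, 6, 2, 5, 0, 4]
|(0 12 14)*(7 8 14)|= 5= |(0 12 7 8 14)|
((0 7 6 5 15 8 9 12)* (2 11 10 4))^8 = (15)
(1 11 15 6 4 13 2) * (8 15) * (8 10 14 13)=[0, 11, 1, 3, 8, 5, 4, 7, 15, 9, 14, 10, 12, 2, 13, 6]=(1 11 10 14 13 2)(4 8 15 6)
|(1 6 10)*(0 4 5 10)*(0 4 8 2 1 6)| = |(0 8 2 1)(4 5 10 6)| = 4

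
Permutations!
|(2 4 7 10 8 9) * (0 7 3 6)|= |(0 7 10 8 9 2 4 3 6)|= 9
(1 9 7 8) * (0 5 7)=(0 5 7 8 1 9)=[5, 9, 2, 3, 4, 7, 6, 8, 1, 0]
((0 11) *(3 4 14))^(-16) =(3 14 4)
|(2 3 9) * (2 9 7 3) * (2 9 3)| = |(2 9 3 7)| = 4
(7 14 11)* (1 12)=[0, 12, 2, 3, 4, 5, 6, 14, 8, 9, 10, 7, 1, 13, 11]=(1 12)(7 14 11)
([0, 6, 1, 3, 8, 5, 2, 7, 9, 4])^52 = (1 6 2)(4 8 9)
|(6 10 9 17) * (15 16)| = 4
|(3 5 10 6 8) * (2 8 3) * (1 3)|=|(1 3 5 10 6)(2 8)|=10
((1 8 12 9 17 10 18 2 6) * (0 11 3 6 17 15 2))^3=((0 11 3 6 1 8 12 9 15 2 17 10 18))^3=(0 6 12 2 18 3 8 15 10 11 1 9 17)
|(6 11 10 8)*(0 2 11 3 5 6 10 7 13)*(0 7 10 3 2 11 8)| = 30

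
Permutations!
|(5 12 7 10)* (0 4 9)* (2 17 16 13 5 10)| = 21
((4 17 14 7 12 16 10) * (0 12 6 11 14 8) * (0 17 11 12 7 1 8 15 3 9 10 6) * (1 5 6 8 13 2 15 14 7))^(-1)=((0 1 13 2 15 3 9 10 4 11 7)(5 6 12 16 8 17 14))^(-1)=(0 7 11 4 10 9 3 15 2 13 1)(5 14 17 8 16 12 6)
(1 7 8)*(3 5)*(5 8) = (1 7 5 3 8) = [0, 7, 2, 8, 4, 3, 6, 5, 1]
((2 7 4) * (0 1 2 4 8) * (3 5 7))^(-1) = (0 8 7 5 3 2 1)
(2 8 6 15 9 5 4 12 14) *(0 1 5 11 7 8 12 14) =[1, 5, 12, 3, 14, 4, 15, 8, 6, 11, 10, 7, 0, 13, 2, 9] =(0 1 5 4 14 2 12)(6 15 9 11 7 8)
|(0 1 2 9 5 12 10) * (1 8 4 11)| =10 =|(0 8 4 11 1 2 9 5 12 10)|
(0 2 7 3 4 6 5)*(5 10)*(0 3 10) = (0 2 7 10 5 3 4 6) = [2, 1, 7, 4, 6, 3, 0, 10, 8, 9, 5]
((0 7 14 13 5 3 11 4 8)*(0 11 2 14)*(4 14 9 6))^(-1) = (0 7)(2 3 5 13 14 11 8 4 6 9)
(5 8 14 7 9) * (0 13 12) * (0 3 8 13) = (3 8 14 7 9 5 13 12) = [0, 1, 2, 8, 4, 13, 6, 9, 14, 5, 10, 11, 3, 12, 7]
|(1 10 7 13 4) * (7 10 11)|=|(1 11 7 13 4)|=5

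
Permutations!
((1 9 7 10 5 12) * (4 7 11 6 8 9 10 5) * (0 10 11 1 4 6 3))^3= (0 8 11 10 9 3 6 1)(4 12 5 7)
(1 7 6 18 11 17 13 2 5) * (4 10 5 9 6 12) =[0, 7, 9, 3, 10, 1, 18, 12, 8, 6, 5, 17, 4, 2, 14, 15, 16, 13, 11] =(1 7 12 4 10 5)(2 9 6 18 11 17 13)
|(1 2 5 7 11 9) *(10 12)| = 6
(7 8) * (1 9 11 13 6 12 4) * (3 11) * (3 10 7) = (1 9 10 7 8 3 11 13 6 12 4) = [0, 9, 2, 11, 1, 5, 12, 8, 3, 10, 7, 13, 4, 6]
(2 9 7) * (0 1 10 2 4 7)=(0 1 10 2 9)(4 7)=[1, 10, 9, 3, 7, 5, 6, 4, 8, 0, 2]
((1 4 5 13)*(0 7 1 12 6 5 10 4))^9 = ((0 7 1)(4 10)(5 13 12 6))^9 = (4 10)(5 13 12 6)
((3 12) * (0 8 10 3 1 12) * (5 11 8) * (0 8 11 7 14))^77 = (0 5 7 14)(1 12)(3 10 8)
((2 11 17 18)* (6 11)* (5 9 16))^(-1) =((2 6 11 17 18)(5 9 16))^(-1) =(2 18 17 11 6)(5 16 9)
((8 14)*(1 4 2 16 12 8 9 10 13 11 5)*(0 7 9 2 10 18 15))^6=(0 7 9 18 15)(2 16 12 8 14)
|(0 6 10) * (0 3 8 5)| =6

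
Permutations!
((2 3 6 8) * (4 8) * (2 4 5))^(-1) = (2 5 6 3)(4 8)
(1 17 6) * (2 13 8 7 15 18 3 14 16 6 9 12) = [0, 17, 13, 14, 4, 5, 1, 15, 7, 12, 10, 11, 2, 8, 16, 18, 6, 9, 3] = (1 17 9 12 2 13 8 7 15 18 3 14 16 6)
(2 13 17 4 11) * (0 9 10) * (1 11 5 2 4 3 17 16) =(0 9 10)(1 11 4 5 2 13 16)(3 17) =[9, 11, 13, 17, 5, 2, 6, 7, 8, 10, 0, 4, 12, 16, 14, 15, 1, 3]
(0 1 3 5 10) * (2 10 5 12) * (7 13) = (0 1 3 12 2 10)(7 13) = [1, 3, 10, 12, 4, 5, 6, 13, 8, 9, 0, 11, 2, 7]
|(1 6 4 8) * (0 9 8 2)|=7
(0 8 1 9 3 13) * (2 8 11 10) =(0 11 10 2 8 1 9 3 13) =[11, 9, 8, 13, 4, 5, 6, 7, 1, 3, 2, 10, 12, 0]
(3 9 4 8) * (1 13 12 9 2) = [0, 13, 1, 2, 8, 5, 6, 7, 3, 4, 10, 11, 9, 12] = (1 13 12 9 4 8 3 2)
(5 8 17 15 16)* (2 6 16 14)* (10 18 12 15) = (2 6 16 5 8 17 10 18 12 15 14) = [0, 1, 6, 3, 4, 8, 16, 7, 17, 9, 18, 11, 15, 13, 2, 14, 5, 10, 12]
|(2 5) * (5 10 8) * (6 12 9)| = |(2 10 8 5)(6 12 9)| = 12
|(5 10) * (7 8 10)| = 4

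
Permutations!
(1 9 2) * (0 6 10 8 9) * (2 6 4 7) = (0 4 7 2 1)(6 10 8 9) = [4, 0, 1, 3, 7, 5, 10, 2, 9, 6, 8]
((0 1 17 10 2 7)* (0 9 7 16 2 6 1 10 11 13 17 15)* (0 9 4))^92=((0 10 6 1 15 9 7 4)(2 16)(11 13 17))^92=(0 15)(1 4)(6 7)(9 10)(11 17 13)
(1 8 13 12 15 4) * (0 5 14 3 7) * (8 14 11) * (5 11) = (0 11 8 13 12 15 4 1 14 3 7) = [11, 14, 2, 7, 1, 5, 6, 0, 13, 9, 10, 8, 15, 12, 3, 4]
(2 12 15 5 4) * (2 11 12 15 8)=(2 15 5 4 11 12 8)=[0, 1, 15, 3, 11, 4, 6, 7, 2, 9, 10, 12, 8, 13, 14, 5]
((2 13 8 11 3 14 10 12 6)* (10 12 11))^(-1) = (2 6 12 14 3 11 10 8 13)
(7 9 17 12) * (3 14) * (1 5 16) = (1 5 16)(3 14)(7 9 17 12) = [0, 5, 2, 14, 4, 16, 6, 9, 8, 17, 10, 11, 7, 13, 3, 15, 1, 12]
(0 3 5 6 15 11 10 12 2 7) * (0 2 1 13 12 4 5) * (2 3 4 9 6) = (0 4 5 2 7 3)(1 13 12)(6 15 11 10 9) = [4, 13, 7, 0, 5, 2, 15, 3, 8, 6, 9, 10, 1, 12, 14, 11]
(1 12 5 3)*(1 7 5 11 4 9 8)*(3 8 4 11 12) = [0, 3, 2, 7, 9, 8, 6, 5, 1, 4, 10, 11, 12] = (12)(1 3 7 5 8)(4 9)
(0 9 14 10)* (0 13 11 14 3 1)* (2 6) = (0 9 3 1)(2 6)(10 13 11 14) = [9, 0, 6, 1, 4, 5, 2, 7, 8, 3, 13, 14, 12, 11, 10]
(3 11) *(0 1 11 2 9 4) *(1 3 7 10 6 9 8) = (0 3 2 8 1 11 7 10 6 9 4) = [3, 11, 8, 2, 0, 5, 9, 10, 1, 4, 6, 7]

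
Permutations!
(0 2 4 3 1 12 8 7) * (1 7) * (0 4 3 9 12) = (0 2 3 7 4 9 12 8 1) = [2, 0, 3, 7, 9, 5, 6, 4, 1, 12, 10, 11, 8]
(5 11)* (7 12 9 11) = (5 7 12 9 11) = [0, 1, 2, 3, 4, 7, 6, 12, 8, 11, 10, 5, 9]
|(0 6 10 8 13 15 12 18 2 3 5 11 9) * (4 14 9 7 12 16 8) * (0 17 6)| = 84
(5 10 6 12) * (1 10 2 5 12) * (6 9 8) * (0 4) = (12)(0 4)(1 10 9 8 6)(2 5) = [4, 10, 5, 3, 0, 2, 1, 7, 6, 8, 9, 11, 12]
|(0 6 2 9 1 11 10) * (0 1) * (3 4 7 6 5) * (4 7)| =|(0 5 3 7 6 2 9)(1 11 10)| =21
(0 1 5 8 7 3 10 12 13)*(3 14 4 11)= (0 1 5 8 7 14 4 11 3 10 12 13)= [1, 5, 2, 10, 11, 8, 6, 14, 7, 9, 12, 3, 13, 0, 4]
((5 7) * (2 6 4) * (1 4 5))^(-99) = ((1 4 2 6 5 7))^(-99) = (1 6)(2 7)(4 5)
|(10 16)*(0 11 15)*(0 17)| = |(0 11 15 17)(10 16)| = 4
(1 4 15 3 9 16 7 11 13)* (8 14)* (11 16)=(1 4 15 3 9 11 13)(7 16)(8 14)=[0, 4, 2, 9, 15, 5, 6, 16, 14, 11, 10, 13, 12, 1, 8, 3, 7]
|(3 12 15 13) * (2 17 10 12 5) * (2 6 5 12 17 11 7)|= |(2 11 7)(3 12 15 13)(5 6)(10 17)|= 12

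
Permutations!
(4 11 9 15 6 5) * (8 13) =(4 11 9 15 6 5)(8 13) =[0, 1, 2, 3, 11, 4, 5, 7, 13, 15, 10, 9, 12, 8, 14, 6]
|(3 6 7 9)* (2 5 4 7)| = |(2 5 4 7 9 3 6)| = 7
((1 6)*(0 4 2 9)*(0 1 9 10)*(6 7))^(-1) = ((0 4 2 10)(1 7 6 9))^(-1) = (0 10 2 4)(1 9 6 7)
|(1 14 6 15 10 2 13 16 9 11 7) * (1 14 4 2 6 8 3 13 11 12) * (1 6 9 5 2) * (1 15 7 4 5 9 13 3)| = |(1 5 2 11 4 15 10 13 16 9 12 6 7 14 8)| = 15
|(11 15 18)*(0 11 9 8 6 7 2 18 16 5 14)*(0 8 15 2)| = 12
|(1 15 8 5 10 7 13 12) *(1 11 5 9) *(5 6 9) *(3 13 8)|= 8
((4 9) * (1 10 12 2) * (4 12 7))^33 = (1 12 4 10 2 9 7)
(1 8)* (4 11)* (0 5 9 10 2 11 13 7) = (0 5 9 10 2 11 4 13 7)(1 8) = [5, 8, 11, 3, 13, 9, 6, 0, 1, 10, 2, 4, 12, 7]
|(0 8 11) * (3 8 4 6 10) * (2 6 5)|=|(0 4 5 2 6 10 3 8 11)|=9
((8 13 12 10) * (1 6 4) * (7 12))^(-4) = (1 4 6)(7 12 10 8 13)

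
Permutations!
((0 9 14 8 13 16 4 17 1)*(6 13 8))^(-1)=(0 1 17 4 16 13 6 14 9)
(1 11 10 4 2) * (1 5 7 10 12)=(1 11 12)(2 5 7 10 4)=[0, 11, 5, 3, 2, 7, 6, 10, 8, 9, 4, 12, 1]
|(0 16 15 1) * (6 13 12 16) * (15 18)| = 8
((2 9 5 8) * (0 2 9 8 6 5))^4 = (9)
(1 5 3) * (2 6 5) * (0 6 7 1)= (0 6 5 3)(1 2 7)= [6, 2, 7, 0, 4, 3, 5, 1]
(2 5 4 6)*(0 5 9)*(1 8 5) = [1, 8, 9, 3, 6, 4, 2, 7, 5, 0] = (0 1 8 5 4 6 2 9)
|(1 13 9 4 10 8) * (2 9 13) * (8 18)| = 7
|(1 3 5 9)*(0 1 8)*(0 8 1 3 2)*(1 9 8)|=6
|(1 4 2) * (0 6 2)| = 5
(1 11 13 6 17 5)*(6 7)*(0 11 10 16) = [11, 10, 2, 3, 4, 1, 17, 6, 8, 9, 16, 13, 12, 7, 14, 15, 0, 5] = (0 11 13 7 6 17 5 1 10 16)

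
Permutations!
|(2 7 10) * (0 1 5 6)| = 12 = |(0 1 5 6)(2 7 10)|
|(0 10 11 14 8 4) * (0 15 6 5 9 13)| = |(0 10 11 14 8 4 15 6 5 9 13)| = 11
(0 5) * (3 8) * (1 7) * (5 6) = [6, 7, 2, 8, 4, 0, 5, 1, 3] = (0 6 5)(1 7)(3 8)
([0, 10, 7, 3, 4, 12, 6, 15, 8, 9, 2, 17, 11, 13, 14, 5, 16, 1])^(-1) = (1 17 11 12 5 15 7 2 10)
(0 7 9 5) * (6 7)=(0 6 7 9 5)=[6, 1, 2, 3, 4, 0, 7, 9, 8, 5]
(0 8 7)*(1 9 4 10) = (0 8 7)(1 9 4 10) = [8, 9, 2, 3, 10, 5, 6, 0, 7, 4, 1]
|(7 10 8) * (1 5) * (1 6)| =3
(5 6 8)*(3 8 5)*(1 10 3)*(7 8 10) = [0, 7, 2, 10, 4, 6, 5, 8, 1, 9, 3] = (1 7 8)(3 10)(5 6)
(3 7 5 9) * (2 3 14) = (2 3 7 5 9 14) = [0, 1, 3, 7, 4, 9, 6, 5, 8, 14, 10, 11, 12, 13, 2]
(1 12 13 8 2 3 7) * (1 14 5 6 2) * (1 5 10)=[0, 12, 3, 7, 4, 6, 2, 14, 5, 9, 1, 11, 13, 8, 10]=(1 12 13 8 5 6 2 3 7 14 10)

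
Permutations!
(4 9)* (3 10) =(3 10)(4 9) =[0, 1, 2, 10, 9, 5, 6, 7, 8, 4, 3]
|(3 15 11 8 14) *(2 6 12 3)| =|(2 6 12 3 15 11 8 14)| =8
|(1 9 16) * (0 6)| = 6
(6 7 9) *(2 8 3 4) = [0, 1, 8, 4, 2, 5, 7, 9, 3, 6] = (2 8 3 4)(6 7 9)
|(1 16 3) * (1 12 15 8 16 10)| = |(1 10)(3 12 15 8 16)| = 10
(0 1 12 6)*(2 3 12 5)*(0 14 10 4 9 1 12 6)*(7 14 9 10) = [12, 5, 3, 6, 10, 2, 9, 14, 8, 1, 4, 11, 0, 13, 7] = (0 12)(1 5 2 3 6 9)(4 10)(7 14)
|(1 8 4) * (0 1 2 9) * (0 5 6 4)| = |(0 1 8)(2 9 5 6 4)| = 15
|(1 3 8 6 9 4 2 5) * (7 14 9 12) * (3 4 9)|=|(1 4 2 5)(3 8 6 12 7 14)|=12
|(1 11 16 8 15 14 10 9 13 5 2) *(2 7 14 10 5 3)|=30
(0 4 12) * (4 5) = [5, 1, 2, 3, 12, 4, 6, 7, 8, 9, 10, 11, 0] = (0 5 4 12)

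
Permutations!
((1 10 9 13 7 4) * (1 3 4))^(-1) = (1 7 13 9 10)(3 4)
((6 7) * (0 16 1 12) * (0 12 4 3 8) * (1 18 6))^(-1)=((0 16 18 6 7 1 4 3 8))^(-1)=(0 8 3 4 1 7 6 18 16)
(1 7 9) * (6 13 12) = [0, 7, 2, 3, 4, 5, 13, 9, 8, 1, 10, 11, 6, 12] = (1 7 9)(6 13 12)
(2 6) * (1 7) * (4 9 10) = (1 7)(2 6)(4 9 10) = [0, 7, 6, 3, 9, 5, 2, 1, 8, 10, 4]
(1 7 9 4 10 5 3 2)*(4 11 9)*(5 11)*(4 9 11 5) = (11)(1 7 9 4 10 5 3 2) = [0, 7, 1, 2, 10, 3, 6, 9, 8, 4, 5, 11]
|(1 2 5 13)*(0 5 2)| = 4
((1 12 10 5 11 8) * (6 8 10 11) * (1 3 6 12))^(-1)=((3 6 8)(5 12 11 10))^(-1)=(3 8 6)(5 10 11 12)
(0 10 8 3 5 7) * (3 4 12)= (0 10 8 4 12 3 5 7)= [10, 1, 2, 5, 12, 7, 6, 0, 4, 9, 8, 11, 3]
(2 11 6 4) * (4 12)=(2 11 6 12 4)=[0, 1, 11, 3, 2, 5, 12, 7, 8, 9, 10, 6, 4]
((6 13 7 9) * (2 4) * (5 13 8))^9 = (2 4)(5 9)(6 13)(7 8)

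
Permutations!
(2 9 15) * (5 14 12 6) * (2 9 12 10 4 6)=(2 12)(4 6 5 14 10)(9 15)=[0, 1, 12, 3, 6, 14, 5, 7, 8, 15, 4, 11, 2, 13, 10, 9]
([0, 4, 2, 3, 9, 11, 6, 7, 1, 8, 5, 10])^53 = (1 4 9 8)(5 10 11)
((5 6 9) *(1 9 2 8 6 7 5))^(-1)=(1 9)(2 6 8)(5 7)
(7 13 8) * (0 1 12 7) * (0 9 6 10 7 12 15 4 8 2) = [1, 15, 0, 3, 8, 5, 10, 13, 9, 6, 7, 11, 12, 2, 14, 4] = (0 1 15 4 8 9 6 10 7 13 2)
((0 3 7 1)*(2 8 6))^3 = (8)(0 1 7 3)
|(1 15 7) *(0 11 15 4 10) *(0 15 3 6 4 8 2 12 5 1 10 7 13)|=45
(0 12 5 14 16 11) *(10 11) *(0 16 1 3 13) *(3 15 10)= (0 12 5 14 1 15 10 11 16 3 13)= [12, 15, 2, 13, 4, 14, 6, 7, 8, 9, 11, 16, 5, 0, 1, 10, 3]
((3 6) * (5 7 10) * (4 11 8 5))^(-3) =((3 6)(4 11 8 5 7 10))^(-3) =(3 6)(4 5)(7 11)(8 10)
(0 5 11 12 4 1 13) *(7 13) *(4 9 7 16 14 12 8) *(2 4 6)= (0 5 11 8 6 2 4 1 16 14 12 9 7 13)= [5, 16, 4, 3, 1, 11, 2, 13, 6, 7, 10, 8, 9, 0, 12, 15, 14]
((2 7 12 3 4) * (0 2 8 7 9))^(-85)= (12)(0 9 2)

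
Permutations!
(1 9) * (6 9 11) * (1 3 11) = (3 11 6 9) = [0, 1, 2, 11, 4, 5, 9, 7, 8, 3, 10, 6]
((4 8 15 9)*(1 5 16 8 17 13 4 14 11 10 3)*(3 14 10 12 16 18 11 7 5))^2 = (4 13 17)(5 11 16 15 10 7 18 12 8 9 14) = ((1 3)(4 17 13)(5 18 11 12 16 8 15 9 10 14 7))^2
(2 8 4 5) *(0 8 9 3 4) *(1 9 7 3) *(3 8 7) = [7, 9, 3, 4, 5, 2, 6, 8, 0, 1] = (0 7 8)(1 9)(2 3 4 5)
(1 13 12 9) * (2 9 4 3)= (1 13 12 4 3 2 9)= [0, 13, 9, 2, 3, 5, 6, 7, 8, 1, 10, 11, 4, 12]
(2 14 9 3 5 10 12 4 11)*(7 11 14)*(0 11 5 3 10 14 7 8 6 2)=(0 11)(2 8 6)(4 7 5 14 9 10 12)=[11, 1, 8, 3, 7, 14, 2, 5, 6, 10, 12, 0, 4, 13, 9]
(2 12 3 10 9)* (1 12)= (1 12 3 10 9 2)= [0, 12, 1, 10, 4, 5, 6, 7, 8, 2, 9, 11, 3]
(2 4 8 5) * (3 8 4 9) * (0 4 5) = (0 4 5 2 9 3 8) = [4, 1, 9, 8, 5, 2, 6, 7, 0, 3]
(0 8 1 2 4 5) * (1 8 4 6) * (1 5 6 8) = (0 4 6 5)(1 2 8) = [4, 2, 8, 3, 6, 0, 5, 7, 1]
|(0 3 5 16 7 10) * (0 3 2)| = 10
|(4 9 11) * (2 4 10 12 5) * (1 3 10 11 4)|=|(1 3 10 12 5 2)(4 9)|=6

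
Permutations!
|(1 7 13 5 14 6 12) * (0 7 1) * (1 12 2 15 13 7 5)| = |(0 5 14 6 2 15 13 1 12)| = 9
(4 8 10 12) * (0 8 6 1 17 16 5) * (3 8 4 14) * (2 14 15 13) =(0 4 6 1 17 16 5)(2 14 3 8 10 12 15 13) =[4, 17, 14, 8, 6, 0, 1, 7, 10, 9, 12, 11, 15, 2, 3, 13, 5, 16]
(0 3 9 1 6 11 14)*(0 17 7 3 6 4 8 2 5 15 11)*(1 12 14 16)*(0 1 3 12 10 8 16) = [6, 4, 5, 9, 16, 15, 1, 12, 2, 10, 8, 0, 14, 13, 17, 11, 3, 7] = (0 6 1 4 16 3 9 10 8 2 5 15 11)(7 12 14 17)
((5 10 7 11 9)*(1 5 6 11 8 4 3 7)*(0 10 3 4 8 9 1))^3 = ((0 10)(1 5 3 7 9 6 11))^3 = (0 10)(1 7 11 3 6 5 9)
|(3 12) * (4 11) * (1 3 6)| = 4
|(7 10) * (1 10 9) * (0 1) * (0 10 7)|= |(0 1 7 9 10)|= 5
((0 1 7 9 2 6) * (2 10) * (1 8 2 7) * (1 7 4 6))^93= ((0 8 2 1 7 9 10 4 6))^93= (0 1 10)(2 9 6)(4 8 7)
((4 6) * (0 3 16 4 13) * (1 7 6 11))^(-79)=((0 3 16 4 11 1 7 6 13))^(-79)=(0 16 11 7 13 3 4 1 6)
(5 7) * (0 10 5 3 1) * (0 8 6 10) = (1 8 6 10 5 7 3) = [0, 8, 2, 1, 4, 7, 10, 3, 6, 9, 5]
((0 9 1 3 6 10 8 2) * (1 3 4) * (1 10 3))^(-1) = ((0 9 1 4 10 8 2)(3 6))^(-1) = (0 2 8 10 4 1 9)(3 6)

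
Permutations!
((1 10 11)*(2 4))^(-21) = (11)(2 4)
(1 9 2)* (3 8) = (1 9 2)(3 8) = [0, 9, 1, 8, 4, 5, 6, 7, 3, 2]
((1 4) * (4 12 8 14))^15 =(14)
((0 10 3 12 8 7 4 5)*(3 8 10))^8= (12)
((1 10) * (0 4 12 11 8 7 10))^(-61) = ((0 4 12 11 8 7 10 1))^(-61) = (0 11 10 4 8 1 12 7)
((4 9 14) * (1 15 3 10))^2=(1 3)(4 14 9)(10 15)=((1 15 3 10)(4 9 14))^2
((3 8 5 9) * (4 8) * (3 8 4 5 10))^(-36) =((3 5 9 8 10))^(-36) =(3 10 8 9 5)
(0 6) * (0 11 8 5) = [6, 1, 2, 3, 4, 0, 11, 7, 5, 9, 10, 8] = (0 6 11 8 5)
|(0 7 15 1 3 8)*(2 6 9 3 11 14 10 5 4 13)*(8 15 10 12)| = 16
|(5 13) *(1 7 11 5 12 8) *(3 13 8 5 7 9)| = |(1 9 3 13 12 5 8)(7 11)| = 14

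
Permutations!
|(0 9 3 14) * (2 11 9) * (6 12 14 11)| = |(0 2 6 12 14)(3 11 9)| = 15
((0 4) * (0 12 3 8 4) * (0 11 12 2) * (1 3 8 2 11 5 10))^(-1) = ((0 5 10 1 3 2)(4 11 12 8))^(-1) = (0 2 3 1 10 5)(4 8 12 11)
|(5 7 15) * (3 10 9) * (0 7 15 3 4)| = |(0 7 3 10 9 4)(5 15)| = 6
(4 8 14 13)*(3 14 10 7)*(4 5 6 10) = (3 14 13 5 6 10 7)(4 8) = [0, 1, 2, 14, 8, 6, 10, 3, 4, 9, 7, 11, 12, 5, 13]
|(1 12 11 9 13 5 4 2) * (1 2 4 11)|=4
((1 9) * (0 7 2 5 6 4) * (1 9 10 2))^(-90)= ((0 7 1 10 2 5 6 4))^(-90)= (0 6 2 1)(4 5 10 7)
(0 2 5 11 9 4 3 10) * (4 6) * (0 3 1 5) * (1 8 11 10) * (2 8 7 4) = (0 8 11 9 6 2)(1 5 10 3)(4 7) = [8, 5, 0, 1, 7, 10, 2, 4, 11, 6, 3, 9]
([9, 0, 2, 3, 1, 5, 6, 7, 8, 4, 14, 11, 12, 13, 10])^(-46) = (14)(0 4)(1 9)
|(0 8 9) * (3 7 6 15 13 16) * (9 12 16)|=|(0 8 12 16 3 7 6 15 13 9)|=10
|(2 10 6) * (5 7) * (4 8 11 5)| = |(2 10 6)(4 8 11 5 7)| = 15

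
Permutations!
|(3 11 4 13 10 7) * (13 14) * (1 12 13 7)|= 20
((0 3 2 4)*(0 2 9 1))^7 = (0 1 9 3)(2 4)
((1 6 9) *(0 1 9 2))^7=(9)(0 2 6 1)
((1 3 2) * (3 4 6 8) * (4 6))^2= (1 8 2 6 3)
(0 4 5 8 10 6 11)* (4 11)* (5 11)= (0 5 8 10 6 4 11)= [5, 1, 2, 3, 11, 8, 4, 7, 10, 9, 6, 0]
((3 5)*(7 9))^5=((3 5)(7 9))^5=(3 5)(7 9)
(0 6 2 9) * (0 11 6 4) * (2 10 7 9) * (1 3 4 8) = (0 8 1 3 4)(6 10 7 9 11) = [8, 3, 2, 4, 0, 5, 10, 9, 1, 11, 7, 6]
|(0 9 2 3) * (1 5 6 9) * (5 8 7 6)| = 8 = |(0 1 8 7 6 9 2 3)|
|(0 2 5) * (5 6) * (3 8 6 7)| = 7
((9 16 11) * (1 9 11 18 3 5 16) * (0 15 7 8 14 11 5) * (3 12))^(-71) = ((0 15 7 8 14 11 5 16 18 12 3)(1 9))^(-71) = (0 5 15 16 7 18 8 12 14 3 11)(1 9)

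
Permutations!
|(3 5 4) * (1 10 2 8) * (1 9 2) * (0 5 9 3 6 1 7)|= |(0 5 4 6 1 10 7)(2 8 3 9)|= 28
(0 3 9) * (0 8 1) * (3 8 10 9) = [8, 0, 2, 3, 4, 5, 6, 7, 1, 10, 9] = (0 8 1)(9 10)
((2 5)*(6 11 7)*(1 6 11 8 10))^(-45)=((1 6 8 10)(2 5)(7 11))^(-45)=(1 10 8 6)(2 5)(7 11)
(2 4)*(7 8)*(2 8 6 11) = [0, 1, 4, 3, 8, 5, 11, 6, 7, 9, 10, 2] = (2 4 8 7 6 11)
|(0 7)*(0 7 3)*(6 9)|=2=|(0 3)(6 9)|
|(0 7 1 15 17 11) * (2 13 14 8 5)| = 30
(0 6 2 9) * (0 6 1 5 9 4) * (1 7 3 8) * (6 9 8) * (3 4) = (9)(0 7 4)(1 5 8)(2 3 6) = [7, 5, 3, 6, 0, 8, 2, 4, 1, 9]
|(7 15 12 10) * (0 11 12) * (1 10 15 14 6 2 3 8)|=|(0 11 12 15)(1 10 7 14 6 2 3 8)|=8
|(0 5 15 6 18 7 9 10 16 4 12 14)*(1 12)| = |(0 5 15 6 18 7 9 10 16 4 1 12 14)| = 13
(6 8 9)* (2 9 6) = (2 9)(6 8) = [0, 1, 9, 3, 4, 5, 8, 7, 6, 2]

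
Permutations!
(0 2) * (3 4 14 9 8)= (0 2)(3 4 14 9 8)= [2, 1, 0, 4, 14, 5, 6, 7, 3, 8, 10, 11, 12, 13, 9]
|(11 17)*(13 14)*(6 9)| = 2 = |(6 9)(11 17)(13 14)|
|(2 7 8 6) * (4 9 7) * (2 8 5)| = 10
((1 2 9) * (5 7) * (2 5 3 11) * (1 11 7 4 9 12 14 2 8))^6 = (14)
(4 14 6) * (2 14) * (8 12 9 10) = [0, 1, 14, 3, 2, 5, 4, 7, 12, 10, 8, 11, 9, 13, 6] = (2 14 6 4)(8 12 9 10)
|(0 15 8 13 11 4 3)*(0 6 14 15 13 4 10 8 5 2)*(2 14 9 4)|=|(0 13 11 10 8 2)(3 6 9 4)(5 14 15)|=12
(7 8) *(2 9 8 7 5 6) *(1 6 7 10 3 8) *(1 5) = (1 6 2 9 5 7 10 3 8) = [0, 6, 9, 8, 4, 7, 2, 10, 1, 5, 3]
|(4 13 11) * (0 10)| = 6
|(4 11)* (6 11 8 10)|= 5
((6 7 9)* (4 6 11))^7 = (4 7 11 6 9)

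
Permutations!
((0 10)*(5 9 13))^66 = ((0 10)(5 9 13))^66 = (13)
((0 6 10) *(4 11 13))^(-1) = (0 10 6)(4 13 11)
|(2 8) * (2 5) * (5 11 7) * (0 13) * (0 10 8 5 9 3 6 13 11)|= 18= |(0 11 7 9 3 6 13 10 8)(2 5)|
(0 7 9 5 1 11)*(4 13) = (0 7 9 5 1 11)(4 13) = [7, 11, 2, 3, 13, 1, 6, 9, 8, 5, 10, 0, 12, 4]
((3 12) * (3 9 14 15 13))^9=(3 14)(9 13)(12 15)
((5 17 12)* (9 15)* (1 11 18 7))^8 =(18)(5 12 17)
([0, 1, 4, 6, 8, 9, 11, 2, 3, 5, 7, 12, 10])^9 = [0, 1, 2, 3, 4, 9, 6, 7, 8, 5, 10, 11, 12]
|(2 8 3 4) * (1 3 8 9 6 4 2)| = |(1 3 2 9 6 4)| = 6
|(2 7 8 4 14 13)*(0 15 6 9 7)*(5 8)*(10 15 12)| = 13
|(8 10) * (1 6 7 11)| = |(1 6 7 11)(8 10)| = 4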